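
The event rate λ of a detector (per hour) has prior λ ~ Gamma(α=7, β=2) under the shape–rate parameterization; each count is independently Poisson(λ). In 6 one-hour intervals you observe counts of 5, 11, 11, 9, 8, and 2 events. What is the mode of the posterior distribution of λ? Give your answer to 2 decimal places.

Σxᵢ = 5+11+11+9+8+2 = 46, with n = 6.
Posterior ∝ λ^6e^(−2λ) · λ^46e^(−6λ) = λ^52e^(−8λ), i.e. Gamma(shape=53, rate=8).
The mode of a Gamma(a, b) with a ≥ 1 (shape–rate) is (a−1)/b = 52/8 ≈ 6.50.

λ̂_MAP = 6.50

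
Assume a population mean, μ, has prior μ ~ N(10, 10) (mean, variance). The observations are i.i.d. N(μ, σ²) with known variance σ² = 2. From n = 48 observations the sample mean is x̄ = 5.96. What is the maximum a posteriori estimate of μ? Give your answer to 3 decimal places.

μ̂_MAP = 5.977

n = 48, x̄ = 5.96.
For a Normal prior and Normal likelihood with known variance, the posterior is Normal; its mode equals its mean, the precision-weighted average.
Prior precision 1/σ₀² = 1/10 = 0.1; data precision n/σ² = 48/2 = 24.
μ̂ = (0.1·10 + 24·5.96) / (0.1 + 24) = 144.04/24.1 = 7202/1205 ≈ 5.977.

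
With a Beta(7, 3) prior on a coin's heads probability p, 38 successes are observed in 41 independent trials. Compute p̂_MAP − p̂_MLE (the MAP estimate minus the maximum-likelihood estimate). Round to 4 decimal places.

MAP − MLE = -0.0289

Posterior is Beta(45, 6); MAP = (45−1)/(51−2) = 44/49 ≈ 0.89796.
MLE ignores the prior: p̂_MLE = k/n = 38/41 ≈ 0.92683.
Difference = 44/49 − 38/41 = -58/2009 ≈ -0.0289.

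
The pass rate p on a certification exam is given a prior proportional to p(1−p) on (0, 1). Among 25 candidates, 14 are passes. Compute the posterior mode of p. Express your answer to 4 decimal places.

p̂_MAP = 0.5556

The prior density ∝ p(1−p)^1 is the kernel of Beta(2, 2).
Data: 14 successes in 25 trials. The binomial likelihood contributes p^14(1−p)^11, so the posterior is Beta(2+14, 2+11) = Beta(16, 13).
For Beta(a, b) with a, b > 1 the mode is (a−1)/(a+b−2) = 15/27 ≈ 0.5556.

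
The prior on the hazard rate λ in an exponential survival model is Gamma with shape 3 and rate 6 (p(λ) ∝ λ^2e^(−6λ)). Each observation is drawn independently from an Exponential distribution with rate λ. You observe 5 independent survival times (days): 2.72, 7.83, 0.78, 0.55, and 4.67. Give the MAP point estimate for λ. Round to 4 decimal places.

λ̂_MAP = 0.3104

The Exponential(rate=λ) likelihood is ∝ λ^n e^(−λΣtᵢ). Here n = 5 and Σtᵢ = 2.72 + 7.83 + 0.78 + 0.55 + 4.67 = 16.55.
Posterior ∝ λ^2e^(−6λ) · λ^5e^(−16.55λ) = λ^7e^(−22.55λ), i.e. Gamma(8, 22.55).
Mode = (a−1)/b = 7/22.55 ≈ 0.3104.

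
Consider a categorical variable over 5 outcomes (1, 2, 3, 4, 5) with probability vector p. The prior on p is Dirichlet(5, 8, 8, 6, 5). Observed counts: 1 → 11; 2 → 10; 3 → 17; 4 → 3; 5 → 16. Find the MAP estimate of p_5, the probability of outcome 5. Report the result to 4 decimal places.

MAP estimate: 0.2381

The posterior is Dirichlet(αᵢ + nᵢ) = Dirichlet(16, 18, 25, 9, 21).
For a Dirichlet(a₁,…,a_K) with all aᵢ > 1, the mode has j-th component (aⱼ − 1)/(Σaᵢ − K).
Here Σaᵢ = 89 and K = 5, so p_5 = (21 − 1)/(89 − 5) = 20/84 ≈ 0.2381.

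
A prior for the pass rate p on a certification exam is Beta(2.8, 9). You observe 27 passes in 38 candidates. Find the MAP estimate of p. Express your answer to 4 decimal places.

Prior: Beta(2.8, 9).
Data: 27 successes in 38 trials. The binomial likelihood contributes p^27(1−p)^11, so the posterior is Beta(2.8+27, 9+11) = Beta(29.8, 20).
For Beta(a, b) with a, b > 1 the mode is (a−1)/(a+b−2) = 28.8/47.8 ≈ 0.6025.

p̂_MAP = 0.6025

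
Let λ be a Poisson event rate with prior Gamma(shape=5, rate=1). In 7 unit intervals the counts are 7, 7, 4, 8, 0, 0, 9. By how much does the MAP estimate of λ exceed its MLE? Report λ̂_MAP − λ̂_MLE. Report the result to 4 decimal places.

MAP − MLE = -0.1250

Σxᵢ = 35. Posterior is Gamma(40, 8); MAP = (40−1)/8 = 39/8 ≈ 4.87500.
MLE = x̄ = 35/7 ≈ 5.00000.
Difference = 39/8 − 35/7 = -1/8 ≈ -0.1250.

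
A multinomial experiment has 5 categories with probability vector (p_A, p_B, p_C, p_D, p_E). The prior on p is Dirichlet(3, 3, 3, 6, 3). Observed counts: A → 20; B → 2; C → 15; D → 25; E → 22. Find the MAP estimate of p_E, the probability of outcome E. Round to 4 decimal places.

MAP estimate of p_E = 0.2474

The posterior is Dirichlet(αᵢ + nᵢ) = Dirichlet(23, 5, 18, 31, 25).
For a Dirichlet(a₁,…,a_K) with all aᵢ > 1, the mode has j-th component (aⱼ − 1)/(Σaᵢ − K).
Here Σaᵢ = 102 and K = 5, so p_E = (25 − 1)/(102 − 5) = 24/97 ≈ 0.2474.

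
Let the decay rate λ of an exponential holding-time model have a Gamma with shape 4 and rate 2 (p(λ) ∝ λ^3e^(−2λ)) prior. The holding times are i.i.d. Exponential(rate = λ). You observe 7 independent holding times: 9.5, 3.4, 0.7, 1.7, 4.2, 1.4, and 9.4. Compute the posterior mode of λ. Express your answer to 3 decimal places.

The Exponential(rate=λ) likelihood is ∝ λ^n e^(−λΣtᵢ). Here n = 7 and Σtᵢ = 9.5 + 3.4 + 0.7 + 1.7 + 4.2 + 1.4 + 9.4 = 30.3.
Posterior ∝ λ^3e^(−2λ) · λ^7e^(−30.3λ) = λ^10e^(−32.3λ), i.e. Gamma(11, 32.3).
Mode = (a−1)/b = 10/32.3 ≈ 0.310.

λ̂_MAP = 0.310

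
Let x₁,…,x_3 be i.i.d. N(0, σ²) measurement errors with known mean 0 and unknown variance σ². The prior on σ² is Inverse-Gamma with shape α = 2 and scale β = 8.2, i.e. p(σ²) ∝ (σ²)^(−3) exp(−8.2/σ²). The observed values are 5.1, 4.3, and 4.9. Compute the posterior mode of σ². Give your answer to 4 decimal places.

Sum of squared deviations about the known mean: SS = (5.1−0)² + (4.3−0)² + (4.9−0)² = 68.51.
The Normal likelihood contributes (σ²)^(−n/2) exp(−SS/(2σ²)), so the posterior is Inverse-Gamma(α + n/2, β + SS/2) = Inverse-Gamma(3.5, 42.455).
The mode of Inverse-Gamma(a, b) is b/(a+1) = 42.455/4.5 ≈ 9.4344.

σ̂²_MAP = 9.4344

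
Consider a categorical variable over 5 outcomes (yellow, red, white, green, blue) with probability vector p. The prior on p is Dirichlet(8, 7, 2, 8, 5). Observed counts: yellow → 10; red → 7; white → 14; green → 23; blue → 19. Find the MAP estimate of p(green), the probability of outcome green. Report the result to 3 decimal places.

MAP estimate of p(green) = 0.306

The posterior is Dirichlet(αᵢ + nᵢ) = Dirichlet(18, 14, 16, 31, 24).
For a Dirichlet(a₁,…,a_K) with all aᵢ > 1, the mode has j-th component (aⱼ − 1)/(Σaᵢ − K).
Here Σaᵢ = 103 and K = 5, so p(green) = (31 − 1)/(103 − 5) = 30/98 ≈ 0.306.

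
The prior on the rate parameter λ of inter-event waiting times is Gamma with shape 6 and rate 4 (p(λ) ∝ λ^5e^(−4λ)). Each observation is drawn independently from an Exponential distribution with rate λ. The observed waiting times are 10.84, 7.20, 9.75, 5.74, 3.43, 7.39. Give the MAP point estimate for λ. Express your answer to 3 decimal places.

λ̂_MAP = 0.228

The Exponential(rate=λ) likelihood is ∝ λ^n e^(−λΣtᵢ). Here n = 6 and Σtᵢ = 10.84 + 7.20 + 9.75 + 5.74 + 3.43 + 7.39 = 44.35.
Posterior ∝ λ^5e^(−4λ) · λ^6e^(−44.35λ) = λ^11e^(−48.35λ), i.e. Gamma(12, 48.35).
Mode = (a−1)/b = 11/48.35 ≈ 0.228.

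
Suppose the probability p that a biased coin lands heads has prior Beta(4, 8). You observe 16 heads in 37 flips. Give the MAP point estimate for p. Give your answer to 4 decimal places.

Prior: Beta(4, 8).
Data: 16 successes in 37 trials. The binomial likelihood contributes p^16(1−p)^21, so the posterior is Beta(4+16, 8+21) = Beta(20, 29).
For Beta(a, b) with a, b > 1 the mode is (a−1)/(a+b−2) = 19/47 ≈ 0.4043.

p̂_MAP = 0.4043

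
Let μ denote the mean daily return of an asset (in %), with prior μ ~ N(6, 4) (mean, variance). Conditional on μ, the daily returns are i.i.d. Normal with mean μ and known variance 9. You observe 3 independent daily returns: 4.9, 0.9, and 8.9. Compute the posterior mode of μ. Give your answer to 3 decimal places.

μ̂_MAP = 5.371

n = 3; x̄ = (4.9 + 0.9 + 8.9)/3 = 14.7/3 = 4.9.
For a Normal prior and Normal likelihood with known variance, the posterior is Normal; its mode equals its mean, the precision-weighted average.
Prior precision 1/σ₀² = 1/4 = 0.25; data precision n/σ² = 3/9 = 1/3.
μ̂ = (0.25·6 + (1/3)·4.9) / (0.25 + 1/3) = (47/15)/(7/12) = 188/35 ≈ 5.371.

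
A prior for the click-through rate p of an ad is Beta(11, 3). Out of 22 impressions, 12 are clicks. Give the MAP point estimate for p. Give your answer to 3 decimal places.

Prior: Beta(11, 3).
Data: 12 successes in 22 trials. The binomial likelihood contributes p^12(1−p)^10, so the posterior is Beta(11+12, 3+10) = Beta(23, 13).
For Beta(a, b) with a, b > 1 the mode is (a−1)/(a+b−2) = 22/34 ≈ 0.647.

p̂_MAP = 0.647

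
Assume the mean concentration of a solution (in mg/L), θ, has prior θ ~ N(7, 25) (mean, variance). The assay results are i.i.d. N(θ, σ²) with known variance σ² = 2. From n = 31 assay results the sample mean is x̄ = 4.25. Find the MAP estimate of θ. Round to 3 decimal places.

n = 31, x̄ = 4.25.
For a Normal prior and Normal likelihood with known variance, the posterior is Normal; its mode equals its mean, the precision-weighted average.
Prior precision 1/σ₀² = 1/25 = 0.04; data precision n/σ² = 31/2 = 15.5.
θ̂ = (0.04·7 + 15.5·4.25) / (0.04 + 15.5) = 66.155/15.54 = 13231/3108 ≈ 4.257.

θ̂_MAP = 4.257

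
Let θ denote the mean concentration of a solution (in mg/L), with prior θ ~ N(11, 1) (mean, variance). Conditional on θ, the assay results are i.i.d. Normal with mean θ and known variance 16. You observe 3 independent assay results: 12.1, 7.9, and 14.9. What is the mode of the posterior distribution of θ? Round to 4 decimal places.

n = 3; x̄ = (12.1 + 7.9 + 14.9)/3 = 34.9/3 = 349/30 ≈ 11.6333.
For a Normal prior and Normal likelihood with known variance, the posterior is Normal; its mode equals its mean, the precision-weighted average.
Prior precision 1/σ₀² = 1/1 = 1; data precision n/σ² = 3/16 = 0.1875.
θ̂ = (1·11 + 0.1875·(349/30)) / (1 + 0.1875) = 13.18125/1.1875 = 11.1000.

θ̂_MAP = 11.1000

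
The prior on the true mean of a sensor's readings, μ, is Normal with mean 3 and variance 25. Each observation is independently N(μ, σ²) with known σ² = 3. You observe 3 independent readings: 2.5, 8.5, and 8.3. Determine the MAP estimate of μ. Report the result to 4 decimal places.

n = 3; x̄ = (2.5 + 8.5 + 8.3)/3 = 19.3/3 = 193/30 ≈ 6.4333.
For a Normal prior and Normal likelihood with known variance, the posterior is Normal; its mode equals its mean, the precision-weighted average.
Prior precision 1/σ₀² = 1/25 = 0.04; data precision n/σ² = 3/3 = 1.
μ̂ = (0.04·3 + 1·(193/30)) / (0.04 + 1) = (983/150)/1.04 = 983/156 ≈ 6.3013.

μ̂_MAP = 6.3013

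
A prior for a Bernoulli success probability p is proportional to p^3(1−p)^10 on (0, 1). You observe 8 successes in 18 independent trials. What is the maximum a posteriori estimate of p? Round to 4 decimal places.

The prior density ∝ p^3(1−p)^10 is the kernel of Beta(4, 11).
Data: 8 successes in 18 trials. The binomial likelihood contributes p^8(1−p)^10, so the posterior is Beta(4+8, 11+10) = Beta(12, 21).
For Beta(a, b) with a, b > 1 the mode is (a−1)/(a+b−2) = 11/31 ≈ 0.3548.

p̂_MAP = 0.3548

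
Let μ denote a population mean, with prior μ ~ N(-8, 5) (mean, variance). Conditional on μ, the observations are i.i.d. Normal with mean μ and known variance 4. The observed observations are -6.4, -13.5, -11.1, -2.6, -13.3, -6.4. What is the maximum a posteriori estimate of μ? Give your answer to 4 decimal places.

μ̂_MAP = -8.7794

n = 6; x̄ = ((-6.4) + (-13.5) + (-11.1) + (-2.6) + (-13.3) + (-6.4))/6 = -53.3/6 = -533/60 ≈ -8.8833.
For a Normal prior and Normal likelihood with known variance, the posterior is Normal; its mode equals its mean, the precision-weighted average.
Prior precision 1/σ₀² = 1/5 = 0.2; data precision n/σ² = 6/4 = 1.5.
μ̂ = (0.2·(-8) + 1.5·(-533/60)) / (0.2 + 1.5) = (-14.925)/1.7 = -597/68 ≈ -8.7794.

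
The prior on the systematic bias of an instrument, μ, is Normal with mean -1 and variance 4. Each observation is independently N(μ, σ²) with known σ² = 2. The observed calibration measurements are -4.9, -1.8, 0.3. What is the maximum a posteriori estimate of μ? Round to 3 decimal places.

μ̂_MAP = -1.971

n = 3; x̄ = ((-4.9) + (-1.8) + 0.3)/3 = -6.4/3 = -32/15 ≈ -2.1333.
For a Normal prior and Normal likelihood with known variance, the posterior is Normal; its mode equals its mean, the precision-weighted average.
Prior precision 1/σ₀² = 1/4 = 0.25; data precision n/σ² = 3/2 = 1.5.
μ̂ = (0.25·(-1) + 1.5·(-32/15)) / (0.25 + 1.5) = (-3.45)/1.75 = -69/35 ≈ -1.971.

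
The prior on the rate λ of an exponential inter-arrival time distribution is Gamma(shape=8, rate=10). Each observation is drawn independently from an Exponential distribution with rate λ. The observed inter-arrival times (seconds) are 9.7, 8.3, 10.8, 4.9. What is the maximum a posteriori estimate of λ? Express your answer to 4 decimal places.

The Exponential(rate=λ) likelihood is ∝ λ^n e^(−λΣtᵢ). Here n = 4 and Σtᵢ = 9.7 + 8.3 + 10.8 + 4.9 = 33.7.
Posterior ∝ λ^7e^(−10λ) · λ^4e^(−33.7λ) = λ^11e^(−43.7λ), i.e. Gamma(12, 43.7).
Mode = (a−1)/b = 11/43.7 ≈ 0.2517.

λ̂_MAP = 0.2517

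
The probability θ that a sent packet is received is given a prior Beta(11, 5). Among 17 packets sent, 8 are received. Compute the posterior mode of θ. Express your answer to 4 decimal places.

Prior: Beta(11, 5).
Data: 8 successes in 17 trials. The binomial likelihood contributes θ^8(1−θ)^9, so the posterior is Beta(11+8, 5+9) = Beta(19, 14).
For Beta(a, b) with a, b > 1 the mode is (a−1)/(a+b−2) = 18/31 ≈ 0.5806.

θ̂_MAP = 0.5806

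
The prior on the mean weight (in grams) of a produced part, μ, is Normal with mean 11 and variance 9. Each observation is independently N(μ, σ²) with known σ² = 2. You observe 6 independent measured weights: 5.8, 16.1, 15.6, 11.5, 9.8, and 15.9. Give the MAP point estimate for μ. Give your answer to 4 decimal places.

n = 6; x̄ = (5.8 + 16.1 + 15.6 + 11.5 + 9.8 + 15.9)/6 = 74.7/6 = 12.45.
For a Normal prior and Normal likelihood with known variance, the posterior is Normal; its mode equals its mean, the precision-weighted average.
Prior precision 1/σ₀² = 1/9; data precision n/σ² = 6/2 = 3.
μ̂ = ((1/9)·11 + 3·12.45) / (1/9 + 3) = (6943/180)/(28/9) = 6943/560 ≈ 12.3982.

μ̂_MAP = 12.3982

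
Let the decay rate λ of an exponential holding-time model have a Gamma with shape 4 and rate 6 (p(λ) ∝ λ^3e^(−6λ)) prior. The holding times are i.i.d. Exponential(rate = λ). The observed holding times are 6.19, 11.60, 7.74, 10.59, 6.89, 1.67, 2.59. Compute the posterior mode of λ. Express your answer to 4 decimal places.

The Exponential(rate=λ) likelihood is ∝ λ^n e^(−λΣtᵢ). Here n = 7 and Σtᵢ = 6.19 + 11.60 + 7.74 + 10.59 + 6.89 + 1.67 + 2.59 = 47.27.
Posterior ∝ λ^3e^(−6λ) · λ^7e^(−47.27λ) = λ^10e^(−53.27λ), i.e. Gamma(11, 53.27).
Mode = (a−1)/b = 10/53.27 ≈ 0.1877.

λ̂_MAP = 0.1877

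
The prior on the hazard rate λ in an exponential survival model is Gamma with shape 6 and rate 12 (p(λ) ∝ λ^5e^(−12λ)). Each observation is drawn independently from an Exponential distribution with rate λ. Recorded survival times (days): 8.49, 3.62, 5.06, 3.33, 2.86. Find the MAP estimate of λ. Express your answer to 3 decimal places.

λ̂_MAP = 0.283

The Exponential(rate=λ) likelihood is ∝ λ^n e^(−λΣtᵢ). Here n = 5 and Σtᵢ = 8.49 + 3.62 + 5.06 + 3.33 + 2.86 = 23.36.
Posterior ∝ λ^5e^(−12λ) · λ^5e^(−23.36λ) = λ^10e^(−35.36λ), i.e. Gamma(11, 35.36).
Mode = (a−1)/b = 10/35.36 ≈ 0.283.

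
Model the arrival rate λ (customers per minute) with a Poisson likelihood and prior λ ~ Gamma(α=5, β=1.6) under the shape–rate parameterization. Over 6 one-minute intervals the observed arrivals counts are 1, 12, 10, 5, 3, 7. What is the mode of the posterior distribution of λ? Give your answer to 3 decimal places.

λ̂_MAP = 5.526

Σxᵢ = 1+12+10+5+3+7 = 38, with n = 6.
Posterior ∝ λ^4e^(−1.6λ) · λ^38e^(−6λ) = λ^42e^(−7.6λ), i.e. Gamma(shape=43, rate=7.6).
The mode of a Gamma(a, b) with a ≥ 1 (shape–rate) is (a−1)/b = 42/7.6 ≈ 5.526.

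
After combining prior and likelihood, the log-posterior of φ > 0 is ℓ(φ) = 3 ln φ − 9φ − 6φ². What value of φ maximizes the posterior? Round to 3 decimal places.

ℓ'(φ) = 3/φ − 9 − 12φ. Setting this to zero and multiplying by φ: 12φ² + 9φ − 3 = 0.
φ = (−9 + √(9² + 4·12·3)) / (2·12) = (−9 + √225) / 24 = (−9 + 15)/24 = 1/4.
ℓ''(φ) = −3/φ² − 12 < 0, confirming a maximum.

φ̂_MAP = 0.250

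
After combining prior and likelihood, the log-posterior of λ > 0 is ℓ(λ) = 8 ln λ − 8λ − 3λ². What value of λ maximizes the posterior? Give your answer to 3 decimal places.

λ̂_MAP = 0.667

ℓ'(λ) = 8/λ − 8 − 6λ. Setting this to zero and multiplying by λ: 6λ² + 8λ − 8 = 0.
λ = (−8 + √(8² + 4·6·8)) / (2·6) = (−8 + √256) / 12 = (−8 + 16)/12 = 2/3.
ℓ''(λ) = −8/λ² − 6 < 0, confirming a maximum.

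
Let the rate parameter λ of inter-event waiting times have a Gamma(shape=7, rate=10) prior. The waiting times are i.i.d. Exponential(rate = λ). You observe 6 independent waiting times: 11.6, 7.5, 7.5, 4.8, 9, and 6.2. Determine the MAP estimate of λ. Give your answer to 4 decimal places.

The Exponential(rate=λ) likelihood is ∝ λ^n e^(−λΣtᵢ). Here n = 6 and Σtᵢ = 11.6 + 7.5 + 7.5 + 4.8 + 9 + 6.2 = 46.6.
Posterior ∝ λ^6e^(−10λ) · λ^6e^(−46.6λ) = λ^12e^(−56.6λ), i.e. Gamma(13, 56.6).
Mode = (a−1)/b = 12/56.6 ≈ 0.2120.

λ̂_MAP = 0.2120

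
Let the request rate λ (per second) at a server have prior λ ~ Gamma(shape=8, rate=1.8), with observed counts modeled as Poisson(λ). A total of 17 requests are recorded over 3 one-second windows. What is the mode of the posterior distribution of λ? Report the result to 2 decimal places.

λ̂_MAP = 5.00

Σxᵢ = 17, n = 3.
Posterior ∝ λ^7e^(−1.8λ) · λ^17e^(−3λ) = λ^24e^(−4.8λ), i.e. Gamma(shape=25, rate=4.8).
The mode of a Gamma(a, b) with a ≥ 1 (shape–rate) is (a−1)/b = 24/4.8 ≈ 5.00.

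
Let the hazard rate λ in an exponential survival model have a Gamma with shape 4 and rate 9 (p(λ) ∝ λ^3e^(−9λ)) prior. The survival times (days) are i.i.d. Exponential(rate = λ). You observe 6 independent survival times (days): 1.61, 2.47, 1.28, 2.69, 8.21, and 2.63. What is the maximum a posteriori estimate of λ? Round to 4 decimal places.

The Exponential(rate=λ) likelihood is ∝ λ^n e^(−λΣtᵢ). Here n = 6 and Σtᵢ = 1.61 + 2.47 + 1.28 + 2.69 + 8.21 + 2.63 = 18.89.
Posterior ∝ λ^3e^(−9λ) · λ^6e^(−18.89λ) = λ^9e^(−27.89λ), i.e. Gamma(10, 27.89).
Mode = (a−1)/b = 9/27.89 ≈ 0.3227.

λ̂_MAP = 0.3227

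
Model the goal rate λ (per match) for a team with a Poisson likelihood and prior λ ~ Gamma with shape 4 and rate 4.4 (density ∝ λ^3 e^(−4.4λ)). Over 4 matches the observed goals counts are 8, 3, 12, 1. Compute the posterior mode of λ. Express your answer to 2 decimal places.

λ̂_MAP = 3.21

Σxᵢ = 8+3+12+1 = 24, with n = 4.
Posterior ∝ λ^3e^(−4.4λ) · λ^24e^(−4λ) = λ^27e^(−8.4λ), i.e. Gamma(shape=28, rate=8.4).
The mode of a Gamma(a, b) with a ≥ 1 (shape–rate) is (a−1)/b = 27/8.4 ≈ 3.21.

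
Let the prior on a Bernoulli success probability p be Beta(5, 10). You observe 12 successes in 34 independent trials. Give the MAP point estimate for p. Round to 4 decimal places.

Prior: Beta(5, 10).
Data: 12 successes in 34 trials. The binomial likelihood contributes p^12(1−p)^22, so the posterior is Beta(5+12, 10+22) = Beta(17, 32).
For Beta(a, b) with a, b > 1 the mode is (a−1)/(a+b−2) = 16/47 ≈ 0.3404.

p̂_MAP = 0.3404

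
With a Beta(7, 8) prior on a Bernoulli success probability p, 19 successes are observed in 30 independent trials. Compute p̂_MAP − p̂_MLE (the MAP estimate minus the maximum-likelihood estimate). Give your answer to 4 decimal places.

MAP − MLE = -0.0519

Posterior is Beta(26, 19); MAP = (26−1)/(45−2) = 25/43 ≈ 0.58140.
MLE ignores the prior: p̂_MLE = k/n = 19/30 ≈ 0.63333.
Difference = 25/43 − 19/30 = -67/1290 ≈ -0.0519.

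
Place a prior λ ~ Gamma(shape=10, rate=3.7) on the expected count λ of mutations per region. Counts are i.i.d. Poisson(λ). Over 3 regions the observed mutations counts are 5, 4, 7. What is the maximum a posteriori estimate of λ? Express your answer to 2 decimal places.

Σxᵢ = 5+4+7 = 16, with n = 3.
Posterior ∝ λ^9e^(−3.7λ) · λ^16e^(−3λ) = λ^25e^(−6.7λ), i.e. Gamma(shape=26, rate=6.7).
The mode of a Gamma(a, b) with a ≥ 1 (shape–rate) is (a−1)/b = 25/6.7 ≈ 3.73.

λ̂_MAP = 3.73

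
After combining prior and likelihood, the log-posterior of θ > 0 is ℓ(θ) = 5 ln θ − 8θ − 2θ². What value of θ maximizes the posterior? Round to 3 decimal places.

ℓ'(θ) = 5/θ − 8 − 4θ. Setting this to zero and multiplying by θ: 4θ² + 8θ − 5 = 0.
θ = (−8 + √(8² + 4·4·5)) / (2·4) = (−8 + √144) / 8 = (−8 + 12)/8 = 1/2.
ℓ''(θ) = −5/θ² − 4 < 0, confirming a maximum.

θ̂_MAP = 0.500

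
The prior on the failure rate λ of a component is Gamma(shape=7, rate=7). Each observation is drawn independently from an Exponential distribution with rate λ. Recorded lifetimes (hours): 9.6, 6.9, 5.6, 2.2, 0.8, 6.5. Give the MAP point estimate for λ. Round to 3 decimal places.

λ̂_MAP = 0.311

The Exponential(rate=λ) likelihood is ∝ λ^n e^(−λΣtᵢ). Here n = 6 and Σtᵢ = 9.6 + 6.9 + 5.6 + 2.2 + 0.8 + 6.5 = 31.6.
Posterior ∝ λ^6e^(−7λ) · λ^6e^(−31.6λ) = λ^12e^(−38.6λ), i.e. Gamma(13, 38.6).
Mode = (a−1)/b = 12/38.6 ≈ 0.311.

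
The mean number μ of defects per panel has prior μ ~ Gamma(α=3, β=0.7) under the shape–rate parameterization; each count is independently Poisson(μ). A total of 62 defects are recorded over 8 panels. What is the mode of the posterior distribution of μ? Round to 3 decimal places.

μ̂_MAP = 7.356

Σxᵢ = 62, n = 8.
Posterior ∝ μ^2e^(−0.7μ) · μ^62e^(−8μ) = μ^64e^(−8.7μ), i.e. Gamma(shape=65, rate=8.7).
The mode of a Gamma(a, b) with a ≥ 1 (shape–rate) is (a−1)/b = 64/8.7 ≈ 7.356.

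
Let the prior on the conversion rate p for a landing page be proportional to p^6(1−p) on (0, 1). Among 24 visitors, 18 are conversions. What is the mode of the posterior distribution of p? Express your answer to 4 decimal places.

The prior density ∝ p^6(1−p)^1 is the kernel of Beta(7, 2).
Data: 18 successes in 24 trials. The binomial likelihood contributes p^18(1−p)^6, so the posterior is Beta(7+18, 2+6) = Beta(25, 8).
For Beta(a, b) with a, b > 1 the mode is (a−1)/(a+b−2) = 24/31 ≈ 0.7742.

p̂_MAP = 0.7742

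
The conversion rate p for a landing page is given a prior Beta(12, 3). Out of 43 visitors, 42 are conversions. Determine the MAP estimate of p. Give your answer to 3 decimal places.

Prior: Beta(12, 3).
Data: 42 successes in 43 trials. The binomial likelihood contributes p^42(1−p)^1, so the posterior is Beta(12+42, 3+1) = Beta(54, 4).
For Beta(a, b) with a, b > 1 the mode is (a−1)/(a+b−2) = 53/56 ≈ 0.946.

p̂_MAP = 0.946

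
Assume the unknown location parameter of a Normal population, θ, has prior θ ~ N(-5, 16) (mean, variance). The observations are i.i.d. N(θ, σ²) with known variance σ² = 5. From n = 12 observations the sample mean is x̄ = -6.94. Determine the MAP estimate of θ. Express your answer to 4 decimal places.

n = 12, x̄ = -6.94.
For a Normal prior and Normal likelihood with known variance, the posterior is Normal; its mode equals its mean, the precision-weighted average.
Prior precision 1/σ₀² = 1/16 = 0.0625; data precision n/σ² = 12/5 = 2.4.
θ̂ = (0.0625·(-5) + 2.4·(-6.94)) / (0.0625 + 2.4) = (-16.9685)/2.4625 = -33937/4925 ≈ -6.8908.

θ̂_MAP = -6.8908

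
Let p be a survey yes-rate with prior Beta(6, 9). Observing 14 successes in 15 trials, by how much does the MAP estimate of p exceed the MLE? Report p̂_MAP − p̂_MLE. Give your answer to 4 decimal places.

Posterior is Beta(20, 10); MAP = (20−1)/(30−2) = 19/28 ≈ 0.67857.
MLE ignores the prior: p̂_MLE = k/n = 14/15 ≈ 0.93333.
Difference = 19/28 − 14/15 = -107/420 ≈ -0.2548.

MAP − MLE = -0.2548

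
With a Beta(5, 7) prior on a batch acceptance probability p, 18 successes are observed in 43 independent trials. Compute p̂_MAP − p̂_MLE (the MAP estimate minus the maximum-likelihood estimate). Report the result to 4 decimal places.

MAP − MLE = -0.0035

Posterior is Beta(23, 32); MAP = (23−1)/(55−2) = 22/53 ≈ 0.41509.
MLE ignores the prior: p̂_MLE = k/n = 18/43 ≈ 0.41860.
Difference = 22/53 − 18/43 = -8/2279 ≈ -0.0035.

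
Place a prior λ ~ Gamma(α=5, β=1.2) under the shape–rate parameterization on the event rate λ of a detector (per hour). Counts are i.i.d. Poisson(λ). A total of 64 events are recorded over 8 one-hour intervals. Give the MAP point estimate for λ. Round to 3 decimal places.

λ̂_MAP = 7.391

Σxᵢ = 64, n = 8.
Posterior ∝ λ^4e^(−1.2λ) · λ^64e^(−8λ) = λ^68e^(−9.2λ), i.e. Gamma(shape=69, rate=9.2).
The mode of a Gamma(a, b) with a ≥ 1 (shape–rate) is (a−1)/b = 68/9.2 ≈ 7.391.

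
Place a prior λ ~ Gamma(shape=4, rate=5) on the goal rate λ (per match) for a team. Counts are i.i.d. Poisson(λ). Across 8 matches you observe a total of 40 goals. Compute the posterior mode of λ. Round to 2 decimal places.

Σxᵢ = 40, n = 8.
Posterior ∝ λ^3e^(−5λ) · λ^40e^(−8λ) = λ^43e^(−13λ), i.e. Gamma(shape=44, rate=13).
The mode of a Gamma(a, b) with a ≥ 1 (shape–rate) is (a−1)/b = 43/13 ≈ 3.31.

λ̂_MAP = 3.31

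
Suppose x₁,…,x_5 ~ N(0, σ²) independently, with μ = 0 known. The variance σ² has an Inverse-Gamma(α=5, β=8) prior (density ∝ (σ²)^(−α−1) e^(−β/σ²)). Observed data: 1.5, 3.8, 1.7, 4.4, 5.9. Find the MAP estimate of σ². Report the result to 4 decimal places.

Sum of squared deviations about the known mean: SS = (1.5−0)² + (3.8−0)² + (1.7−0)² + (4.4−0)² + (5.9−0)² = 73.75.
The Normal likelihood contributes (σ²)^(−n/2) exp(−SS/(2σ²)), so the posterior is Inverse-Gamma(α + n/2, β + SS/2) = Inverse-Gamma(7.5, 44.875).
The mode of Inverse-Gamma(a, b) is b/(a+1) = 44.875/8.5 ≈ 5.2794.

σ̂²_MAP = 5.2794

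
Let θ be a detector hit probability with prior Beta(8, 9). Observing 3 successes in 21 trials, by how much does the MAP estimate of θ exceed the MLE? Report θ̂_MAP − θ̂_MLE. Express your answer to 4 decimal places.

MAP − MLE = 0.1349

Posterior is Beta(11, 27); MAP = (11−1)/(38−2) = 10/36 ≈ 0.27778.
MLE ignores the prior: θ̂_MLE = k/n = 3/21 ≈ 0.14286.
Difference = 10/36 − 3/21 = 17/126 ≈ 0.1349.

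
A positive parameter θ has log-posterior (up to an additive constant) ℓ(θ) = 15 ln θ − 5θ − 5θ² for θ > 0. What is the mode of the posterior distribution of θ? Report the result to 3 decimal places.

ℓ'(θ) = 15/θ − 5 − 10θ. Setting this to zero and multiplying by θ: 10θ² + 5θ − 15 = 0.
θ = (−5 + √(5² + 4·10·15)) / (2·10) = (−5 + √625) / 20 = (−5 + 25)/20 = 1.
ℓ''(θ) = −15/θ² − 10 < 0, confirming a maximum.

θ̂_MAP = 1.000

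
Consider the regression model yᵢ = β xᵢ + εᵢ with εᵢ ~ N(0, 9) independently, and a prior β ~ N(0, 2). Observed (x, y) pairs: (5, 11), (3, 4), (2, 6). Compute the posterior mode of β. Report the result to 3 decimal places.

β̂_MAP = 1.859

log p(β | y) = −Σ(yᵢ − βxᵢ)²/(2·9) − β²/(2·2) + const.
Setting the derivative to zero: Σxᵢ(yᵢ − βxᵢ)/9 − β/2 = 0, so β = Σxᵢyᵢ / (Σxᵢ² + σ²/τ²).
Σxᵢyᵢ = 5·11 + 3·4 + 2·6 = 79; Σxᵢ² = 38; σ²/τ² = 4.5.
β̂_MAP = 79 / (38 + 4.5) = 79/42.5 ≈ 1.859.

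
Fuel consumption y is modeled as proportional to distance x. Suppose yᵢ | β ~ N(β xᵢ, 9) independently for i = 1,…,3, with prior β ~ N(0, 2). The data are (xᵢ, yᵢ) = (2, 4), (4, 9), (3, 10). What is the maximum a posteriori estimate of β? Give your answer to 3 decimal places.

log p(β | y) = −Σ(yᵢ − βxᵢ)²/(2·9) − β²/(2·2) + const.
Setting the derivative to zero: Σxᵢ(yᵢ − βxᵢ)/9 − β/2 = 0, so β = Σxᵢyᵢ / (Σxᵢ² + σ²/τ²).
Σxᵢyᵢ = 2·4 + 4·9 + 3·10 = 74; Σxᵢ² = 29; σ²/τ² = 4.5.
β̂_MAP = 74 / (29 + 4.5) = 74/33.5 ≈ 2.209.

β̂_MAP = 2.209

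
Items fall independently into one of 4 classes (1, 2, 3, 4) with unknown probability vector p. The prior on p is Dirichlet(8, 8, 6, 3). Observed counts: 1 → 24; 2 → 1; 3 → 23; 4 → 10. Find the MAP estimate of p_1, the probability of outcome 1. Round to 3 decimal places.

The posterior is Dirichlet(αᵢ + nᵢ) = Dirichlet(32, 9, 29, 13).
For a Dirichlet(a₁,…,a_K) with all aᵢ > 1, the mode has j-th component (aⱼ − 1)/(Σaᵢ − K).
Here Σaᵢ = 83 and K = 4, so p_1 = (32 − 1)/(83 − 4) = 31/79 ≈ 0.392.

MAP estimate: 0.392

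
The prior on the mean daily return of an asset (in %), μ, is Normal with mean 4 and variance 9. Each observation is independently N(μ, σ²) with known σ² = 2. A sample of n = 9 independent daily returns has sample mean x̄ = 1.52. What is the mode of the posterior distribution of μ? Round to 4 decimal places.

μ̂_MAP = 1.5798

n = 9, x̄ = 1.52.
For a Normal prior and Normal likelihood with known variance, the posterior is Normal; its mode equals its mean, the precision-weighted average.
Prior precision 1/σ₀² = 1/9; data precision n/σ² = 9/2 = 4.5.
μ̂ = ((1/9)·4 + 4.5·1.52) / (1/9 + 4.5) = (1639/225)/(83/18) = 3278/2075 ≈ 1.5798.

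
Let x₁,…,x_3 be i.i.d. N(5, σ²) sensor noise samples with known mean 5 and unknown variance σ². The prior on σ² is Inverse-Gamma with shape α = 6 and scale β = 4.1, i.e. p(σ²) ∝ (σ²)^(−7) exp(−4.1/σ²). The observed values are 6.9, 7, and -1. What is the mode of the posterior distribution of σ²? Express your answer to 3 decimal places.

σ̂²_MAP = 3.048

Sum of squared deviations about the known mean: SS = (6.9−5)² + (7−5)² + (-1−5)² = 43.61.
The Normal likelihood contributes (σ²)^(−n/2) exp(−SS/(2σ²)), so the posterior is Inverse-Gamma(α + n/2, β + SS/2) = Inverse-Gamma(7.5, 25.905).
The mode of Inverse-Gamma(a, b) is b/(a+1) = 25.905/8.5 ≈ 3.048.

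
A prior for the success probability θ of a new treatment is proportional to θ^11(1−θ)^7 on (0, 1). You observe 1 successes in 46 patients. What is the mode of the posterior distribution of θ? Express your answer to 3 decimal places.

The prior density ∝ θ^11(1−θ)^7 is the kernel of Beta(12, 8).
Data: 1 success in 46 trials. The binomial likelihood contributes θ(1−θ)^45, so the posterior is Beta(12+1, 8+45) = Beta(13, 53).
For Beta(a, b) with a, b > 1 the mode is (a−1)/(a+b−2) = 12/64 ≈ 0.188.

θ̂_MAP = 0.188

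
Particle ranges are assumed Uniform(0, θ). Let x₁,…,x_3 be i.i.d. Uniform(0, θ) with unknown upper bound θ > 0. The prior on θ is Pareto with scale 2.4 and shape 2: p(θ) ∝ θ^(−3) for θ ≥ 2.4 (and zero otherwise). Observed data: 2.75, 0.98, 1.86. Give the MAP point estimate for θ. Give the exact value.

The Uniform(0, θ) likelihood is θ^(−n) for θ ≥ max(xᵢ), zero otherwise. Here max(xᵢ) = 2.75.
Posterior ∝ θ^(−3) · θ^(−3) = θ^(−6) on θ ≥ max(2.4, 2.75) = 2.75.
This density is strictly decreasing in θ, so the posterior mode lies at the lower boundary of the support.

θ̂_MAP = 2.75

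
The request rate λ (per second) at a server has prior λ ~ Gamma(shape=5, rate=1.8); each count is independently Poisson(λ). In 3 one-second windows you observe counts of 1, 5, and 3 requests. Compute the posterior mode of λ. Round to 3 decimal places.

λ̂_MAP = 2.708

Σxᵢ = 1+5+3 = 9, with n = 3.
Posterior ∝ λ^4e^(−1.8λ) · λ^9e^(−3λ) = λ^13e^(−4.8λ), i.e. Gamma(shape=14, rate=4.8).
The mode of a Gamma(a, b) with a ≥ 1 (shape–rate) is (a−1)/b = 13/4.8 ≈ 2.708.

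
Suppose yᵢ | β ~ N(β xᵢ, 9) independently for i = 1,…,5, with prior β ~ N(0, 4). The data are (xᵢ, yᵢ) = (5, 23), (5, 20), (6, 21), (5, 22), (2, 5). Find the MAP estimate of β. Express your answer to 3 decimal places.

β̂_MAP = 3.932

log p(β | y) = −Σ(yᵢ − βxᵢ)²/(2·9) − β²/(2·4) + const.
Setting the derivative to zero: Σxᵢ(yᵢ − βxᵢ)/9 − β/4 = 0, so β = Σxᵢyᵢ / (Σxᵢ² + σ²/τ²).
Σxᵢyᵢ = 5·23 + 5·20 + 6·21 + 5·22 + 2·5 = 461; Σxᵢ² = 115; σ²/τ² = 2.25.
β̂_MAP = 461 / (115 + 2.25) = 461/117.25 ≈ 3.932.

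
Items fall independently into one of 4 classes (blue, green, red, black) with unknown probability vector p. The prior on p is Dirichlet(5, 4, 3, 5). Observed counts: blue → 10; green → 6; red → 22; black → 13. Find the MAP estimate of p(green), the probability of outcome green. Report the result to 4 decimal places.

MAP estimate of p(green) = 0.1406

The posterior is Dirichlet(αᵢ + nᵢ) = Dirichlet(15, 10, 25, 18).
For a Dirichlet(a₁,…,a_K) with all aᵢ > 1, the mode has j-th component (aⱼ − 1)/(Σaᵢ − K).
Here Σaᵢ = 68 and K = 4, so p(green) = (10 − 1)/(68 − 4) = 9/64 ≈ 0.1406.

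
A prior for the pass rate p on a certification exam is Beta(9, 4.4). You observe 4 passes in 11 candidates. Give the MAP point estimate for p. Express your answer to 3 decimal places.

p̂_MAP = 0.536

Prior: Beta(9, 4.4).
Data: 4 successes in 11 trials. The binomial likelihood contributes p^4(1−p)^7, so the posterior is Beta(9+4, 4.4+7) = Beta(13, 11.4).
For Beta(a, b) with a, b > 1 the mode is (a−1)/(a+b−2) = 12/22.4 ≈ 0.536.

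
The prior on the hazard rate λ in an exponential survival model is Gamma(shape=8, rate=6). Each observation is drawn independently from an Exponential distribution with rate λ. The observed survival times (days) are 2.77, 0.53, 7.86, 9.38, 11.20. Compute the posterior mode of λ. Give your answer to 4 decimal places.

The Exponential(rate=λ) likelihood is ∝ λ^n e^(−λΣtᵢ). Here n = 5 and Σtᵢ = 2.77 + 0.53 + 7.86 + 9.38 + 11.20 = 31.74.
Posterior ∝ λ^7e^(−6λ) · λ^5e^(−31.74λ) = λ^12e^(−37.74λ), i.e. Gamma(13, 37.74).
Mode = (a−1)/b = 12/37.74 ≈ 0.3180.

λ̂_MAP = 0.3180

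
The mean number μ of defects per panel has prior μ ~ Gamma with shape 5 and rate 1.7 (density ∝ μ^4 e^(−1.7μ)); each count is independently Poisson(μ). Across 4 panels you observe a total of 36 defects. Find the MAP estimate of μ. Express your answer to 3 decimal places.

μ̂_MAP = 7.018

Σxᵢ = 36, n = 4.
Posterior ∝ μ^4e^(−1.7μ) · μ^36e^(−4μ) = μ^40e^(−5.7μ), i.e. Gamma(shape=41, rate=5.7).
The mode of a Gamma(a, b) with a ≥ 1 (shape–rate) is (a−1)/b = 40/5.7 ≈ 7.018.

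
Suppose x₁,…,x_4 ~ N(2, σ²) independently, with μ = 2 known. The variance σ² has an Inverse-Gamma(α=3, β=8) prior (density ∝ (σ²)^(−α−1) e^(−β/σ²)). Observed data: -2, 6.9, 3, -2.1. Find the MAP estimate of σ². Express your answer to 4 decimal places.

Sum of squared deviations about the known mean: SS = (-2−2)² + (6.9−2)² + (3−2)² + (-2.1−2)² = 57.82.
The Normal likelihood contributes (σ²)^(−n/2) exp(−SS/(2σ²)), so the posterior is Inverse-Gamma(α + n/2, β + SS/2) = Inverse-Gamma(5, 36.91).
The mode of Inverse-Gamma(a, b) is b/(a+1) = 36.91/6 ≈ 6.1517.

σ̂²_MAP = 6.1517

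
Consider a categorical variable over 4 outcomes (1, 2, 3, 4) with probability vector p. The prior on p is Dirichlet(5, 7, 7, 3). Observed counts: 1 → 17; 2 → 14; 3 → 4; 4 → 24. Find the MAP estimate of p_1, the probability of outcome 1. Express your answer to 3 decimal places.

MAP estimate: 0.273

The posterior is Dirichlet(αᵢ + nᵢ) = Dirichlet(22, 21, 11, 27).
For a Dirichlet(a₁,…,a_K) with all aᵢ > 1, the mode has j-th component (aⱼ − 1)/(Σaᵢ − K).
Here Σaᵢ = 81 and K = 4, so p_1 = (22 − 1)/(81 − 4) = 21/77 ≈ 0.273.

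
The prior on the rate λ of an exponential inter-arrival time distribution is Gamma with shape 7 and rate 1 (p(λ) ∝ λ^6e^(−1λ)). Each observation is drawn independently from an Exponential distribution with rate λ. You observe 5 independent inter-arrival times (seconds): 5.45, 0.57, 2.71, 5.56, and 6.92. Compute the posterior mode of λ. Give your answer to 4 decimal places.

The Exponential(rate=λ) likelihood is ∝ λ^n e^(−λΣtᵢ). Here n = 5 and Σtᵢ = 5.45 + 0.57 + 2.71 + 5.56 + 6.92 = 21.21.
Posterior ∝ λ^6e^(−1λ) · λ^5e^(−21.21λ) = λ^11e^(−22.21λ), i.e. Gamma(12, 22.21).
Mode = (a−1)/b = 11/22.21 ≈ 0.4953.

λ̂_MAP = 0.4953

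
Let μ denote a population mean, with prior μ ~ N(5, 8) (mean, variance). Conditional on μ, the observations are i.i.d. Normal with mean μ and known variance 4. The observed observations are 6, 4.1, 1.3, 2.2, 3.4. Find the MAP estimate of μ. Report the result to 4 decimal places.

μ̂_MAP = 3.5455

n = 5; x̄ = (6 + 4.1 + 1.3 + 2.2 + 3.4)/5 = 17/5 = 3.4.
For a Normal prior and Normal likelihood with known variance, the posterior is Normal; its mode equals its mean, the precision-weighted average.
Prior precision 1/σ₀² = 1/8 = 0.125; data precision n/σ² = 5/4 = 1.25.
μ̂ = (0.125·5 + 1.25·3.4) / (0.125 + 1.25) = 4.875/1.375 = 39/11 ≈ 3.5455.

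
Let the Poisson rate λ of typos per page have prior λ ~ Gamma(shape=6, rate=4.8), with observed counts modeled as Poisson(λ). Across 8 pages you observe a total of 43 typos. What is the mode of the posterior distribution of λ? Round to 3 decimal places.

Σxᵢ = 43, n = 8.
Posterior ∝ λ^5e^(−4.8λ) · λ^43e^(−8λ) = λ^48e^(−12.8λ), i.e. Gamma(shape=49, rate=12.8).
The mode of a Gamma(a, b) with a ≥ 1 (shape–rate) is (a−1)/b = 48/12.8 ≈ 3.750.

λ̂_MAP = 3.750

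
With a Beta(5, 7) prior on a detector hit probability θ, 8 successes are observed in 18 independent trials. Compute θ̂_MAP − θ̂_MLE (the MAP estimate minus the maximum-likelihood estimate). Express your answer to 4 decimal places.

MAP − MLE = -0.0159

Posterior is Beta(13, 17); MAP = (13−1)/(30−2) = 12/28 ≈ 0.42857.
MLE ignores the prior: θ̂_MLE = k/n = 8/18 ≈ 0.44444.
Difference = 12/28 − 8/18 = -1/63 ≈ -0.0159.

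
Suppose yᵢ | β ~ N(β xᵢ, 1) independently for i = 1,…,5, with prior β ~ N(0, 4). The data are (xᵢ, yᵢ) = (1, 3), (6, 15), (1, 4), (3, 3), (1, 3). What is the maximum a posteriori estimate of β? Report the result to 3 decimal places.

log p(β | y) = −Σ(yᵢ − βxᵢ)²/(2·1) − β²/(2·4) + const.
Setting the derivative to zero: Σxᵢ(yᵢ − βxᵢ)/1 − β/4 = 0, so β = Σxᵢyᵢ / (Σxᵢ² + σ²/τ²).
Σxᵢyᵢ = 1·3 + 6·15 + 1·4 + 3·3 + 1·3 = 109; Σxᵢ² = 48; σ²/τ² = 0.25.
β̂_MAP = 109 / (48 + 0.25) = 109/48.25 ≈ 2.259.

β̂_MAP = 2.259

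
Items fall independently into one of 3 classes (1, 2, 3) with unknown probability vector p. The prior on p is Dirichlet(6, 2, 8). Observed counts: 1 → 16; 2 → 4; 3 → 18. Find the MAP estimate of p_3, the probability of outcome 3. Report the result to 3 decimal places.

The posterior is Dirichlet(αᵢ + nᵢ) = Dirichlet(22, 6, 26).
For a Dirichlet(a₁,…,a_K) with all aᵢ > 1, the mode has j-th component (aⱼ − 1)/(Σaᵢ − K).
Here Σaᵢ = 54 and K = 3, so p_3 = (26 − 1)/(54 − 3) = 25/51 ≈ 0.490.

MAP estimate: 0.490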